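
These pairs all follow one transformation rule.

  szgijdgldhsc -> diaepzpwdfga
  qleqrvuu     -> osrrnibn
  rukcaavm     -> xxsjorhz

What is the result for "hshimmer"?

jjboepef

The transformation: swap the front and back halves of the string, then shift every letter 3 places backward in the alphabet (wrapping around).
Applying that to "hshimmer" gives "jjboepef".
(Check on "rukcaavm": → "aavmrukc" → "xxsjorhz" ✓)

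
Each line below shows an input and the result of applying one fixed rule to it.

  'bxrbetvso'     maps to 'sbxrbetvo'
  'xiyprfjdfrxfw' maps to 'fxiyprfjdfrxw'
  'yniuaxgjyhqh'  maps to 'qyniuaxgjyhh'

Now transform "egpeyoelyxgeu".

Rule — move the last character to the front, then swap the first and last characters.
For "egpeyoelyxgeu", step one produces "uegpeyoelyxge"; step two turns that into "eegpeyoelyxgu".
(Check on "bxrbetvso": → "obxrbetvs" → "sbxrbetvo" ✓)

eegpeyoelyxgu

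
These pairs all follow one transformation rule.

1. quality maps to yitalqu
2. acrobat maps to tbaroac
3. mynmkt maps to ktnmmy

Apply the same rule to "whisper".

rpeiswh

The pattern: swap each adjacent pair of characters (1↔2, 3↔4, ...), then reverse the string.
Applying both steps to "whisper": "hwsiepr", then "rpeiswh".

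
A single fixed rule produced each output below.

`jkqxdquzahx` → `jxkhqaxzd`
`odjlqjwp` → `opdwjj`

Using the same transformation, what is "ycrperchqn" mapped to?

yncqrhpc

The pattern: take characters alternately from the front and the back (1st, last, 2nd, 2nd-last, ...), then delete the last 2 characters.
On "ycrperchqn": the first step gives "yncqrhpcer", and the second then gives "yncqrhpc".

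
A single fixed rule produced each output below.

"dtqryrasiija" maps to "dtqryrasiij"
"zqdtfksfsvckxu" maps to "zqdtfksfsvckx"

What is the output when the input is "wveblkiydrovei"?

wveblkiydrove

In each case the input is transformed by: delete the last character.
So "wveblkiydrovei" becomes "wveblkiydrove".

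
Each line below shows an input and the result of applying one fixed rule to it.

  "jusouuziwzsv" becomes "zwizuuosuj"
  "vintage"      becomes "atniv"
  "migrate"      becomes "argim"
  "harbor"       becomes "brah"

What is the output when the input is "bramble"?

bmarb

The transformation: delete the last 2 characters, then reverse the string.
On "bramble": the first step gives "bramb", and the second then gives "bmarb".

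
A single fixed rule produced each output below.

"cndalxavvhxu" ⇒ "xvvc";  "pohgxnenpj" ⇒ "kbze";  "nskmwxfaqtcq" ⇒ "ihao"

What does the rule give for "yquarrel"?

In each case the input is transformed by: shift every letter 5 places backward in the alphabet (wrapping around), then keep one character in every 3, starting at position 1 (positions 1st, 4th, 7th, ...).
Working it through for "yquarrel": intermediate "tlpvmmzg", final "tvz".

tvz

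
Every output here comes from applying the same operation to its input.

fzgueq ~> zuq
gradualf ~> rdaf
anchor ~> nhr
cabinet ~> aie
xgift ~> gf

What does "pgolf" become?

gl

Each output is the input with this applied: keep every other character starting from the second (positions 2nd, 4th, 6th, ...).
Applying that to "pgolf" gives "gl".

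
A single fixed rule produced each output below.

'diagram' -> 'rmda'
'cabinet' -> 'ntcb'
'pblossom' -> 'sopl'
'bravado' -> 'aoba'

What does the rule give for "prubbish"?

Looking at the pairs, the operation is to keep every other character starting from the first (positions 1st, 3rd, 5th, ...), then move the first 2 characters to the end (rotate left by 2).
"prubbish" → "bspu".
(Check on "bravado": → "baao" → "aoba" ✓)

bspu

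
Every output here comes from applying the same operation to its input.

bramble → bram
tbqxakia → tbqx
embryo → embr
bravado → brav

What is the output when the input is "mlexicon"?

In each case the input is transformed by: keep only the first 4 characters.
So "mlexicon" becomes "mlex".

mlex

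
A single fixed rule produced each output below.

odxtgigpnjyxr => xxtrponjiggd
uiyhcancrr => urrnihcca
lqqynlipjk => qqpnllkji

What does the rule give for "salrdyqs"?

What's happening: sort the characters into reverse alphabetical order, then delete the first character.
Starting from "salrdyqs": after the first operation, "yssrqlda"; after the second, "ssrqlda".

ssrqlda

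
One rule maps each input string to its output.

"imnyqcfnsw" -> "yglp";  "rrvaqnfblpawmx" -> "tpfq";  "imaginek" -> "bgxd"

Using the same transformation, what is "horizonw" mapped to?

shgp

In each case the input is transformed by: shift every letter 7 places backward in the alphabet (wrapping around), then keep only the last 4 characters.
Working it through for "horizonw": intermediate "ahkbshgp", final "shgp".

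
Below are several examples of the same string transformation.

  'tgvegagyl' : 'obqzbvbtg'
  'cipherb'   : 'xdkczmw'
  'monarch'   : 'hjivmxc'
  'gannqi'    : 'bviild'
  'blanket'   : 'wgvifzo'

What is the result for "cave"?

Looking at the pairs, the operation is to shift every letter 5 places backward in the alphabet (wrapping around).
Applying that to "cave" gives "xvqz".

xvqz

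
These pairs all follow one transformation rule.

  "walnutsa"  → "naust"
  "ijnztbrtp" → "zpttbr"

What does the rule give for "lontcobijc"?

tccjoib

Looking at the pairs, the operation is to delete the first 3 characters, then take characters alternately from the front and the back (1st, last, 2nd, 2nd-last, ...).
On "lontcobijc": the first step gives "tcobijc", and the second then gives "tccjoib".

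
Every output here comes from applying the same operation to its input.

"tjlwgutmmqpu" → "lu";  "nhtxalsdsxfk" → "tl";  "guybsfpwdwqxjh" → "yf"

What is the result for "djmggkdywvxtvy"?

Looking at the pairs, the operation is to keep one character in every 3, starting at position 3 (positions 3rd, 6th, 9th, ...), then delete the last 2 characters.
For "djmggkdywvxtvy", step one produces "mkwt"; step two turns that into "mk".
(Check on "nhtxalsdsxfk": → "tlsk" → "tl" ✓)

mk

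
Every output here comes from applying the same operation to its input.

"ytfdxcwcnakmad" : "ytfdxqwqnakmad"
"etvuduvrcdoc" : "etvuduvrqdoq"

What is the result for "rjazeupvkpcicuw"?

The rule is to replace every "c" with "q".
Applying that to "rjazeupvkpcicuw" gives "rjazeupvkpqiquw".

rjazeupvkpqiquw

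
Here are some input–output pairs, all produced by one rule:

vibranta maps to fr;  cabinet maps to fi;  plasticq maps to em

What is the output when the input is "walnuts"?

px

Each output is the input with this applied: keep one character in every 3, starting at position 3 (positions 3rd, 6th, 9th, ...), then shift every letter 4 places forward in the alphabet (wrapping around).
For "walnuts", step one produces "lt"; step two turns that into "px".
(Check on "cabinet": → "be" → "fi" ✓)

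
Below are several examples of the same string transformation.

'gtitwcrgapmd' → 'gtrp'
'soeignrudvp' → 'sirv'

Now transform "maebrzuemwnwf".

Rule — keep one character in every 3, starting at position 1 (positions 1st, 4th, 7th, ...).
"maebrzuemwnwf" → "mbuwf".

mbuwf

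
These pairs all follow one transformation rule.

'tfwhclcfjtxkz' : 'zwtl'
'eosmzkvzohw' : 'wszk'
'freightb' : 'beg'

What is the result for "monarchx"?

xnr

What's happening: take characters alternately from the front and the back (1st, last, 2nd, 2nd-last, ...), then keep one character in every 3, starting at position 2 (positions 2nd, 5th, 8th, ...).
Starting from "monarchx": after the first operation, "mxohncar"; after the second, "xnr".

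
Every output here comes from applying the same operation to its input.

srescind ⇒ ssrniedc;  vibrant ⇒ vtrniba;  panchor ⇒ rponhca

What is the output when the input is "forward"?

wrrofda

Looking at the pairs, the operation is to sort the characters into reverse alphabetical order.
Applying that to "forward" gives "wrrofda".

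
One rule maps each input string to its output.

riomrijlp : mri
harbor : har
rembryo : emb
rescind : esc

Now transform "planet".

Rule — move the last 3 characters to the front (rotate right by 3), then keep only the last 3 characters.
Starting from "planet": after the first operation, "netpla"; after the second, "pla".

pla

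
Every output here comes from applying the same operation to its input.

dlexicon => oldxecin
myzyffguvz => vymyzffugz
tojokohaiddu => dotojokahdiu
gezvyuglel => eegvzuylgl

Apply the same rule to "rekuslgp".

Each output is the input with this applied: swap each adjacent pair of characters (1↔2, 3↔4, ...), then move the last character to the front.
On "rekuslgp": the first step gives "eruklspg", and the second then gives "geruklsp".

geruklsp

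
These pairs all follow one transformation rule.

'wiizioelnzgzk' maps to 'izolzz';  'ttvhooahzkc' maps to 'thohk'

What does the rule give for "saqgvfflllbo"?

The transformation: keep every other character starting from the second (positions 2nd, 4th, 6th, ...).
On "saqgvfflllbo" that produces "agfllo".

agfllo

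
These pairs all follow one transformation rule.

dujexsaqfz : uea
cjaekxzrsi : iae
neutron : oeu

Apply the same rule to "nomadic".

ioa

Looking at the pairs, the operation is to move the last 2 characters to the front (rotate right by 2), then keep only the vowels.
"nomadic" → "ioa".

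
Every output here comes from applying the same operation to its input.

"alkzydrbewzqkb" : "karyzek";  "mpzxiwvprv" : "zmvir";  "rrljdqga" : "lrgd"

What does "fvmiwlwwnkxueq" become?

The transformation: keep every other character starting from the first (positions 1st, 3rd, 5th, ...), then swap each adjacent pair of characters (1↔2, 3↔4, ...).
"fvmiwlwwnkxueq" → "fmwwnxe" → "mfwwxne".
(Check on "mpzxiwvprv": → "mzivr" → "zmvir" ✓)

mfwwxne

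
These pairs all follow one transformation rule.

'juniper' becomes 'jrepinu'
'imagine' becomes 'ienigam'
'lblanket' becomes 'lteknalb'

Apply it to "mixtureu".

Each output is the input with this applied: move the first character to the end, then reverse the string.
"mixtureu" → "ixtureum" → "muerutxi".

muerutxi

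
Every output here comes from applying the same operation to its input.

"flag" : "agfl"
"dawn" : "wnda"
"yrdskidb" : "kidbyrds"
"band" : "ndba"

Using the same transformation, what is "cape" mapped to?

peca

The rule is to swap the front and back halves of the string.
Doing the same to "cape": "peca".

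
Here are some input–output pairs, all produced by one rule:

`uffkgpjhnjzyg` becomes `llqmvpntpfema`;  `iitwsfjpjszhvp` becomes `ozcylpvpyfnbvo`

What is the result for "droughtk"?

xuamnzqj

The rule is to move the first character to the end, then shift every letter 6 places forward in the alphabet (wrapping around).
For "droughtk", step one produces "roughtkd"; step two turns that into "xuamnzqj".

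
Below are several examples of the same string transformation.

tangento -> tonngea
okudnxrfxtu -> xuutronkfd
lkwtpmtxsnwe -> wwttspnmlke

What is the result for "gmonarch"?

onmhgca

What's happening: sort the characters into reverse alphabetical order, then delete the first character.
Starting from "gmonarch": after the first operation, "ronmhgca"; after the second, "onmhgca".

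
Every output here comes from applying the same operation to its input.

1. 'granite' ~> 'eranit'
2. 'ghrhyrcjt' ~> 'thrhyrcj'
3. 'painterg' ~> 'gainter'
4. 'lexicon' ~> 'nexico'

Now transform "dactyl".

lacty

Looking at the pairs, the operation is to delete the first character, then move the last character to the front.
Starting from "dactyl": after the first operation, "actyl"; after the second, "lacty".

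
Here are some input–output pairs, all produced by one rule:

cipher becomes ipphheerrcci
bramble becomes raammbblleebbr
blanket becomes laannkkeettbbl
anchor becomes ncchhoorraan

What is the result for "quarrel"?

uaarrrreellqqu

In each case the input is transformed by: double every character, then move the first 3 characters to the end (rotate left by 3).
Applying both steps to "quarrel": "qquuaarrrreell", then "uaarrrreellqqu".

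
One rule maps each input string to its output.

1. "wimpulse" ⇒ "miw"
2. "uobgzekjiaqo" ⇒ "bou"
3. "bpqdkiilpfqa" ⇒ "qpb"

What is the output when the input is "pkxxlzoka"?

Each output is the input with this applied: reverse the string, then keep only the last 3 characters.
Applying both steps to "pkxxlzoka": "akozlxxkp", then "xkp".

xkp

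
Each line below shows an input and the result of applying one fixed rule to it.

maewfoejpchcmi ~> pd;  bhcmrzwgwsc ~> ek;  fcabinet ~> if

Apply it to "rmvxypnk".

Each output is the input with this applied: shift every letter 3 places forward in the alphabet (wrapping around), then keep only the first 2 characters.
For "rmvxypnk", step one produces "upyabsqn"; step two turns that into "up".

up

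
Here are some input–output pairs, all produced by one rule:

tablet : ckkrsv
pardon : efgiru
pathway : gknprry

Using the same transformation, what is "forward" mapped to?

fiinruw

In each case the input is transformed by: shift every letter 9 places backward in the alphabet (wrapping around), then sort the characters into alphabetical order.
"forward" → "wfinriu" → "fiinruw".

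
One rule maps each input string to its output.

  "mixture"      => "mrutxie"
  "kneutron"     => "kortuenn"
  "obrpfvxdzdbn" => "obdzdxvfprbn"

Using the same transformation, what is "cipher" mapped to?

In each case the input is transformed by: reverse the string, then swap the first and last characters.
On "cipher": the first step gives "rehpic", and the second then gives "cehpir".

cehpir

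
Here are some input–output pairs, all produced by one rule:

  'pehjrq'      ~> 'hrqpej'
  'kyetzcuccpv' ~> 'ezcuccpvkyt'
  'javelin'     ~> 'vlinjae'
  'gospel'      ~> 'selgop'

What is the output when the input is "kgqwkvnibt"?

qkvnibtkgw

What's happening: move the first 3 characters to the end (rotate left by 3), then swap the first and last characters.
"kgqwkvnibt" → "wkvnibtkgq" → "qkvnibtkgw".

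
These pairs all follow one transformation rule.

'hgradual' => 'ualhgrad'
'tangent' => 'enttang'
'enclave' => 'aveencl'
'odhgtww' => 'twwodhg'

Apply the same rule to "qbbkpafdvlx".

vlxqbbkpafd

The transformation: move the last 3 characters to the front (rotate right by 3).
For "qbbkpafdvlx" the result is "vlxqbbkpafd".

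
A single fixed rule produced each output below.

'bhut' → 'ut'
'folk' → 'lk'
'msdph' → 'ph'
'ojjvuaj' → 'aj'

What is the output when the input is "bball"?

ll

Looking at the pairs, the operation is to keep only the last 2 characters.
Applying that to "bball" gives "ll".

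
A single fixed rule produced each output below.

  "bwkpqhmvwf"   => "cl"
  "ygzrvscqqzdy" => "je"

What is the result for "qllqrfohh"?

nn

The rule is to shift every letter 6 places forward in the alphabet (wrapping around), then keep only the last 2 characters.
On "qllqrfohh" that produces "nn".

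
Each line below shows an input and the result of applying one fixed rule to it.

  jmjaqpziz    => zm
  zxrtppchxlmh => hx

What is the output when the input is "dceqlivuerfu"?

uc

Rule — swap the first and last characters, then keep only the first 2 characters.
Working it through for "dceqlivuerfu": intermediate "uceqlivuerfd", final "uc".
(Check on "jmjaqpziz": → "zmjaqpzij" → "zm" ✓)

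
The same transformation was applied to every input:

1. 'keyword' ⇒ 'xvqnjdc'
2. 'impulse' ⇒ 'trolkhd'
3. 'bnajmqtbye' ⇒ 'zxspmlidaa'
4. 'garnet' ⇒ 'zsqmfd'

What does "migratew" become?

zvsqlhfd

Each output is the input with this applied: shift every letter 1 place backward in the alphabet (wrapping around), then sort the characters into reverse alphabetical order.
So "migratew" becomes "zvsqlhfd".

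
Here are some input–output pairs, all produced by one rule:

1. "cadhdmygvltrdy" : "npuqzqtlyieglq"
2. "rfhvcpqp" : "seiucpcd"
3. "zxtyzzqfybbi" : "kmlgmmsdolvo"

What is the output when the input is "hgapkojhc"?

In each case the input is transformed by: shift every letter 13 places forward in the alphabet (wrapping around) — i.e. ROT13, then swap each adjacent pair of characters (1↔2, 3↔4, ...).
Applying both steps to "hgapkojhc": "utncxbwup", then "tucnbxuwp".

tucnbxuwp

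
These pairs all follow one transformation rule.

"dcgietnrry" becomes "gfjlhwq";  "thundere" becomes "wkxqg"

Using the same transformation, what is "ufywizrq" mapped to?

The pattern: shift every letter 3 places forward in the alphabet (wrapping around), then delete the last 3 characters.
"ufywizrq" → "xibzlcut" → "xibzl".

xibzl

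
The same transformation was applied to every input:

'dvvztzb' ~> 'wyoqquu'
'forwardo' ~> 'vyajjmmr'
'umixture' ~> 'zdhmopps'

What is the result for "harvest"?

vzcmnoq

In each case the input is transformed by: sort the characters into alphabetical order, then shift every letter 5 places backward in the alphabet (wrapping around).
For "harvest", step one produces "aehrstv"; step two turns that into "vzcmnoq".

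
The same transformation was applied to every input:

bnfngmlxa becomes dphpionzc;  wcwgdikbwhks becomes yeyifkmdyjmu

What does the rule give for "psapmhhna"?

Each output is the input with this applied: shift every letter 2 places forward in the alphabet (wrapping around).
For "psapmhhna" the result is "rucrojjpc".

rucrojjpc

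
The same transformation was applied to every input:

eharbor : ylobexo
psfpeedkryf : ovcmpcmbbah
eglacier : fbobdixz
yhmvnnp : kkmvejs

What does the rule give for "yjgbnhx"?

The pattern: shift every letter 3 places backward in the alphabet (wrapping around), then move the last 3 characters to the front (rotate right by 3).
Working it through for "yjgbnhx": intermediate "vgdykeu", final "keuvgdy".

keuvgdy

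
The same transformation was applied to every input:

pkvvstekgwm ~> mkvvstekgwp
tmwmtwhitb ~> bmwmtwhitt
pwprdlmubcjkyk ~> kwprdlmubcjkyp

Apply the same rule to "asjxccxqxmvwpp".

The rule is to swap the first and last characters.
Doing the same to "asjxccxqxmvwpp": "psjxccxqxmvwpa".

psjxccxqxmvwpa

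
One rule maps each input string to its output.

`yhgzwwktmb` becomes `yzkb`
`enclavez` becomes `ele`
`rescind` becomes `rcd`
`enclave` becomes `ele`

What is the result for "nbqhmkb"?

Each output is the input with this applied: keep one character in every 3, starting at position 1 (positions 1st, 4th, 7th, ...).
For "nbqhmkb" the result is "nhb".

nhb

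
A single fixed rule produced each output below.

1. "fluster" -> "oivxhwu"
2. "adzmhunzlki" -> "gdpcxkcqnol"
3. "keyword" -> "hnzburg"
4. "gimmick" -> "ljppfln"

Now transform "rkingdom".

nuqlgjpr

In each case the input is transformed by: shift every letter 3 places forward in the alphabet (wrapping around), then swap each adjacent pair of characters (1↔2, 3↔4, ...).
So "rkingdom" becomes "nuqlgjpr".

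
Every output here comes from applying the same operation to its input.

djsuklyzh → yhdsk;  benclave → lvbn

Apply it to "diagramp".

rmda

The rule is to keep every other character starting from the first (positions 1st, 3rd, 5th, ...), then move the last 2 characters to the front (rotate right by 2).
On "diagramp": the first step gives "darm", and the second then gives "rmda".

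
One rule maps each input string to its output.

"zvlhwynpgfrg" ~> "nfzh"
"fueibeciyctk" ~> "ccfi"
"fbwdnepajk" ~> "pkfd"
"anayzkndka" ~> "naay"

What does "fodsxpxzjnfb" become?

The pattern: keep one character in every 3, starting at position 1 (positions 1st, 4th, 7th, ...), then move the first 2 characters to the end (rotate left by 2).
"fodsxpxzjnfb" → "fsxn" → "xnfs".

xnfs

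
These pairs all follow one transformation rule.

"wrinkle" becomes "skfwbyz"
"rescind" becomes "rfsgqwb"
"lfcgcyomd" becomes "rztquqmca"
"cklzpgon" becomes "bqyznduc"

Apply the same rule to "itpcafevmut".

What's happening: shift every letter 12 places backward in the alphabet (wrapping around), then move the last character to the front.
Doing the same to "itpcafevmut": "hwhdqotsjai".
(Check on "lfcgcyomd": → "ztquqmcar" → "rztquqmca" ✓)

hwhdqotsjai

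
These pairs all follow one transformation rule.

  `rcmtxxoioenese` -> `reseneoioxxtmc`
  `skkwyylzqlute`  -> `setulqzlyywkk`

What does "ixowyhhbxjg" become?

Each output is the input with this applied: move the first character to the end, then reverse the string.
On "ixowyhhbxjg": the first step gives "xowyhhbxjgi", and the second then gives "igjxbhhywox".
(Check on "rcmtxxoioenese": → "cmtxxoioeneser" → "reseneoioxxtmc" ✓)

igjxbhhywox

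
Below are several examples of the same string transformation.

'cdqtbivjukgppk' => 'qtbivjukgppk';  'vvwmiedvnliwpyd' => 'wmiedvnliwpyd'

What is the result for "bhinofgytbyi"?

In each case the input is transformed by: delete the first 2 characters.
So "bhinofgytbyi" becomes "inofgytbyi".

inofgytbyi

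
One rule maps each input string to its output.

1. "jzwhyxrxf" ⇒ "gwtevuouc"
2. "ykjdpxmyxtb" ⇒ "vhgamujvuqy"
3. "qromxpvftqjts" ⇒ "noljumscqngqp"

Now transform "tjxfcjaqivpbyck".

Each output is the input with this applied: shift every letter 3 places backward in the alphabet (wrapping around).
Applying that to "tjxfcjaqivpbyck" gives "qguczgxnfsmyvzh".

qguczgxnfsmyvzh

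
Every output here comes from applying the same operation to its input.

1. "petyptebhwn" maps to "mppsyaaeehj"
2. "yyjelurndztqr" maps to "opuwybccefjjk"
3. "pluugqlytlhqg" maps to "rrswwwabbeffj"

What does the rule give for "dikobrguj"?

Rule — sort the characters into alphabetical order, then shift every letter 11 places forward in the alphabet (wrapping around).
Working it through for "dikobrguj": intermediate "bdgijkoru", final "mortuvzcf".

mortuvzcf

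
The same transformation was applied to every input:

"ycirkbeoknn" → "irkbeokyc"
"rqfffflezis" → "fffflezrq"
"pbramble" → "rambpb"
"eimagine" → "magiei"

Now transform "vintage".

The pattern: delete the last 2 characters, then move the first 2 characters to the end (rotate left by 2).
Starting from "vintage": after the first operation, "vinta"; after the second, "ntavi".

ntavi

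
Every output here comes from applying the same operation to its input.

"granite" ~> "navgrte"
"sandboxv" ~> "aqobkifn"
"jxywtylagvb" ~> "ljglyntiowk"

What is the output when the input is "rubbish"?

oovfueh

Looking at the pairs, the operation is to shift every letter 13 places forward in the alphabet (wrapping around) — i.e. ROT13, then move the first 2 characters to the end (rotate left by 2).
For "rubbish", step one produces "ehoovfu"; step two turns that into "oovfueh".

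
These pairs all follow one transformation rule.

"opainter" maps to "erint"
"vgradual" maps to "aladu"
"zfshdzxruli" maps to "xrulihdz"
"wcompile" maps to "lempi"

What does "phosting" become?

In each case the input is transformed by: delete the first 3 characters, then move the first 3 characters to the end (rotate left by 3).
"phosting" → "sting" → "ngsti".

ngsti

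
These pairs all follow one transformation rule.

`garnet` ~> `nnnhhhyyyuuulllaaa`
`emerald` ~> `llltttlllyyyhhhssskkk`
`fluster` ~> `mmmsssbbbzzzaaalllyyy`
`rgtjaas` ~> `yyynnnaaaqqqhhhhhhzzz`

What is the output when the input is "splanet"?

Rule — repeat every character 3 times, then shift every letter 7 places forward in the alphabet (wrapping around).
Working it through for "splanet": intermediate "sssppplllaaannneeettt", final "zzzwwwssshhhuuulllaaa".

zzzwwwssshhhuuulllaaa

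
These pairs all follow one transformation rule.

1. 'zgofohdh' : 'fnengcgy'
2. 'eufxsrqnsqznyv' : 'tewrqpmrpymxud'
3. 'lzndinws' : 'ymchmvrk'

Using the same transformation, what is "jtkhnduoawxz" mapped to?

The rule is to shift every letter 1 place backward in the alphabet (wrapping around), then move the first character to the end.
So "jtkhnduoawxz" becomes "sjgmctnzvwyi".

sjgmctnzvwyi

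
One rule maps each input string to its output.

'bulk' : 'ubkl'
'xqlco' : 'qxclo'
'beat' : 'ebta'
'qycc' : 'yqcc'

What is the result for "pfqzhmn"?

fpzqmhn

The pattern: swap each adjacent pair of characters (1↔2, 3↔4, ...).
For "pfqzhmn" the result is "fpzqmhn".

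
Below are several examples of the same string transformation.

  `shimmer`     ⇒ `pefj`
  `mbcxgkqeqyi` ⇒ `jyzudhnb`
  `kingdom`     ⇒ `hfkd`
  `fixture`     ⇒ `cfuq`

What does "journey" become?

glro

What's happening: delete the last 3 characters, then shift every letter 3 places backward in the alphabet (wrapping around).
Working it through for "journey": intermediate "jour", final "glro".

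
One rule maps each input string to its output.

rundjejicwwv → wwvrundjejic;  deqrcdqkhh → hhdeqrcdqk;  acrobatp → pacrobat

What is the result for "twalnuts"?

The transformation: move the first 3 characters to the end (rotate left by 3), then swap the front and back halves of the string.
Starting from "twalnuts": after the first operation, "lnutstwa"; after the second, "stwalnut".

stwalnut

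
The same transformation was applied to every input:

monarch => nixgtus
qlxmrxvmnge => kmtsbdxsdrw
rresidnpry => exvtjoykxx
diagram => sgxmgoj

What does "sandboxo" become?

The pattern: shift every letter 6 places forward in the alphabet (wrapping around), then reverse the string.
"sandboxo" → "ygtjhudu" → "uduhjtgy".

uduhjtgy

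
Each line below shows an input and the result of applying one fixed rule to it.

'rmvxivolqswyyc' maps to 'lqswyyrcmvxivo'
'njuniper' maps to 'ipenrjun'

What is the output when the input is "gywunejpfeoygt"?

The transformation: swap the first and last characters, then swap the front and back halves of the string.
Working it through for "gywunejpfeoygt": intermediate "tywunejpfeoygg", final "pfeoyggtywunej".

pfeoyggtywunej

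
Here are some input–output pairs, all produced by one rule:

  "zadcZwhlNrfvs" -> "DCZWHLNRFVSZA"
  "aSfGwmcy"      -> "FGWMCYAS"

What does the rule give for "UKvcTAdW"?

VCTADWUK

The transformation: move the first 2 characters to the end (rotate left by 2), then convert every letter to uppercase.
Applying that to "UKvcTAdW" gives "VCTADWUK".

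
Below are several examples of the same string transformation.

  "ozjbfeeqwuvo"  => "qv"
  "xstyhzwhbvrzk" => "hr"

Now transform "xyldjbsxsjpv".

xp

The pattern: keep one character in every 3, starting at position 2 (positions 2nd, 5th, 8th, ...), then keep only the last 2 characters.
On "xyldjbsxsjpv": the first step gives "yjxp", and the second then gives "xp".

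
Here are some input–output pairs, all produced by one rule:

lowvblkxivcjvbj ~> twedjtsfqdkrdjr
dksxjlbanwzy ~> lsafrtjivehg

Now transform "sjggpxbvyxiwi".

arooxfjdgfqeq

The transformation: shift every letter 8 places forward in the alphabet (wrapping around).
On "sjggpxbvyxiwi" that produces "arooxfjdgfqeq".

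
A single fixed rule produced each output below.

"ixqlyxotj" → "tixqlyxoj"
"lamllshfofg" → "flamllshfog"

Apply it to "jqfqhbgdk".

djqfqhbgk

The rule is to move the last character to the front, then swap the first and last characters.
So "jqfqhbgdk" becomes "djqfqhbgk".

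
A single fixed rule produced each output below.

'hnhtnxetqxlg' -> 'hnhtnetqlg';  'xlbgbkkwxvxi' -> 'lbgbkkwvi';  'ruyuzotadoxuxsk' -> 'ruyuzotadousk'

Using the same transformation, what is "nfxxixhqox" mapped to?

nfihqo

Each output is the input with this applied: remove every "x".
So "nfxxixhqox" becomes "nfihqo".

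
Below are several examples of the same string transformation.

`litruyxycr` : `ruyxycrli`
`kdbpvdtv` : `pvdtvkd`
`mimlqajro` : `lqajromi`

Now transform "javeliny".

The rule is to move the first 2 characters to the end (rotate left by 2), then delete the first character.
Applying both steps to "javeliny": "velinyja", then "elinyja".
(Check on "litruyxycr": → "truyxycrli" → "ruyxycrli" ✓)

elinyja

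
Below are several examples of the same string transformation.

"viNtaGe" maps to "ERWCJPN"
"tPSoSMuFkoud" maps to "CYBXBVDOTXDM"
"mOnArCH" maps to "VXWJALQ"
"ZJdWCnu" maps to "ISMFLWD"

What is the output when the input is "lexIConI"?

UNGRLXWR

The transformation: shift every letter 9 places forward in the alphabet (wrapping around), then convert every letter to uppercase.
Starting from "lexIConI": after the first operation, "ungRLxwR"; after the second, "UNGRLXWR".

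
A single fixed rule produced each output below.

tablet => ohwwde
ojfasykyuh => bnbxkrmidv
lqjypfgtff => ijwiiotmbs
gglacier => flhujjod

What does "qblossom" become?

vvrpteor

The pattern: shift every letter 3 places forward in the alphabet (wrapping around), then swap the front and back halves of the string.
Working it through for "qblossom": intermediate "teorvvrp", final "vvrpteor".
(Check on "ojfasykyuh": → "rmidvbnbxk" → "bnbxkrmidv" ✓)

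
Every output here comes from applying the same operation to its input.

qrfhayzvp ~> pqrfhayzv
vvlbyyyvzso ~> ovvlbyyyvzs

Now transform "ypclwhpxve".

The pattern: move the last character to the front.
For "ypclwhpxve" the result is "eypclwhpxv".

eypclwhpxv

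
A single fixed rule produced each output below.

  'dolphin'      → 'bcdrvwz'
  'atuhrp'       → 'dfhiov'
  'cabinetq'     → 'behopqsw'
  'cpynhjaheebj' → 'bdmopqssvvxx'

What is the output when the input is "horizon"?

bccfnvw

The rule is to shift every letter 12 places backward in the alphabet (wrapping around), then sort the characters into alphabetical order.
Doing the same to "horizon": "bccfnvw".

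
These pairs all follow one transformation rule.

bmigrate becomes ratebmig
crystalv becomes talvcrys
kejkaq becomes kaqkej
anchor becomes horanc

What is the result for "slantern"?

The pattern: swap the front and back halves of the string.
"slantern" → "ternslan".

ternslan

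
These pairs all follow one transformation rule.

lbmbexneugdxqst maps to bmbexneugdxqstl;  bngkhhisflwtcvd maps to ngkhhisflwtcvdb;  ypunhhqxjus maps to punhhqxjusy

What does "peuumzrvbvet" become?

euumzrvbvetp

The rule is to move the first character to the end.
Doing the same to "peuumzrvbvet": "euumzrvbvetp".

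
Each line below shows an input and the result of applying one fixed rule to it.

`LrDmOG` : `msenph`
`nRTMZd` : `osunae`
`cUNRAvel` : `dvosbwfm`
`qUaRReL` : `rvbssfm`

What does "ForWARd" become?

Rule — shift every letter 1 place forward in the alphabet (wrapping around), then convert every letter to lowercase.
So "ForWARd" becomes "gpsxbse".
(Check on "cUNRAvel": → "dVOSBwfm" → "dvosbwfm" ✓)

gpsxbse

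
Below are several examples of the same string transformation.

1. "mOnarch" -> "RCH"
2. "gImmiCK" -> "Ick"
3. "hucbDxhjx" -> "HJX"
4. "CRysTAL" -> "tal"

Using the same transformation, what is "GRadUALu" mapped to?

alU

Each output is the input with this applied: flip the case of every letter, then keep only the last 3 characters.
Applying that to "GRadUALu" gives "alU".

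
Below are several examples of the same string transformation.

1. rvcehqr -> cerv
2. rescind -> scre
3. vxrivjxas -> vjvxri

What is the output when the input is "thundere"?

Looking at the pairs, the operation is to delete the last 3 characters, then move the last 2 characters to the front (rotate right by 2).
For "thundere", step one produces "thund"; step two turns that into "ndthu".
(Check on "vxrivjxas": → "vxrivj" → "vjvxri" ✓)

ndthu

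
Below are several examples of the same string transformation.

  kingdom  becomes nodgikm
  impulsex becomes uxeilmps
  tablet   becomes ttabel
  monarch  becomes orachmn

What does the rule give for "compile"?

opceilm

Looking at the pairs, the operation is to sort the characters into alphabetical order, then move the last 2 characters to the front (rotate right by 2).
"compile" → "ceilmop" → "opceilm".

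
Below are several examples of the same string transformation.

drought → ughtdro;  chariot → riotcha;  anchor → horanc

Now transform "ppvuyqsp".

uyqspppv

Each output is the input with this applied: move the first 3 characters to the end (rotate left by 3).
For "ppvuyqsp" the result is "uyqspppv".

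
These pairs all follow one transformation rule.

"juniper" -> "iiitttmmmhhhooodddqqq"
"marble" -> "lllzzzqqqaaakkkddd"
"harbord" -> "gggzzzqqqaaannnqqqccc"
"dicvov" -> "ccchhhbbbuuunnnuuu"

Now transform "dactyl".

ccczzzbbbsssxxxkkk

Rule — shift every letter 1 place backward in the alphabet (wrapping around), then repeat every character 3 times.
For "dactyl", step one produces "czbsxk"; step two turns that into "ccczzzbbbsssxxxkkk".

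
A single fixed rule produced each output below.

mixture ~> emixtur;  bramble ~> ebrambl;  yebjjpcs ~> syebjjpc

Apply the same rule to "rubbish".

Looking at the pairs, the operation is to move the last character to the front.
"rubbish" → "hrubbis".

hrubbis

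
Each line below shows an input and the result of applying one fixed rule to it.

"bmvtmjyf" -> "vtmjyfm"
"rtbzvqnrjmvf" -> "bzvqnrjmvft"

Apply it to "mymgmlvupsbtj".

mgmlvupsbtjy

Each output is the input with this applied: delete the first character, then move the first character to the end.
"mymgmlvupsbtj" → "ymgmlvupsbtj" → "mgmlvupsbtjy".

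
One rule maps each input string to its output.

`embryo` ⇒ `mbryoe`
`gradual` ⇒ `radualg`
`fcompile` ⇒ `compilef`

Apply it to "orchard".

Each output is the input with this applied: move the first character to the end.
On "orchard" that produces "rchardo".

rchardo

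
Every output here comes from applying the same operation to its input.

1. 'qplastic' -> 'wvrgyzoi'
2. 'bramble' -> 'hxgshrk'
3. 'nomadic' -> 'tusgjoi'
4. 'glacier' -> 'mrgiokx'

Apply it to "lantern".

rgtzkxt

In each case the input is transformed by: shift every letter 6 places forward in the alphabet (wrapping around).
Applying that to "lantern" gives "rgtzkxt".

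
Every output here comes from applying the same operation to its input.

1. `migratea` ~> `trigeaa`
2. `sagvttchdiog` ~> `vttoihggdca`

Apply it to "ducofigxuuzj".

Rule — delete the first character, then sort the characters into reverse alphabetical order.
Working it through for "ducofigxuuzj": intermediate "ucofigxuuzj", final "zxuuuojigfc".

zxuuuojigfc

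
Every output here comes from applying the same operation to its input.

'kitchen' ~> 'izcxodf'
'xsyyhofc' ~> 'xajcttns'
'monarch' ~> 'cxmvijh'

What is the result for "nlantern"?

The pattern: reverse the string, then shift every letter 5 places backward in the alphabet (wrapping around).
So "nlantern" becomes "imzoivgi".

imzoivgi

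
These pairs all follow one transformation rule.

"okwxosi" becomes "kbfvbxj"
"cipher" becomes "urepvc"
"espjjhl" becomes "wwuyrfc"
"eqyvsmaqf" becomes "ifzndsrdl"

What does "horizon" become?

vmbaube

In each case the input is transformed by: shift every letter 13 places forward in the alphabet (wrapping around) — i.e. ROT13, then move the first 3 characters to the end (rotate left by 3).
For "horizon", step one produces "ubevmba"; step two turns that into "vmbaube".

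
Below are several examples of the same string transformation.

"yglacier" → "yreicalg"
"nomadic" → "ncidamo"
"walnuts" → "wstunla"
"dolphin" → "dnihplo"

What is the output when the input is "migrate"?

metargi

What's happening: move the first character to the end, then reverse the string.
"migrate" → "metargi".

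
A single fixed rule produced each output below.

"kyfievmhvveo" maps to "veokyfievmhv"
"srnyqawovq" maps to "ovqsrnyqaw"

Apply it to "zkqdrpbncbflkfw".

kfwzkqdrpbncbfl

The pattern: move the last 3 characters to the front (rotate right by 3).
Applying that to "zkqdrpbncbflkfw" gives "kfwzkqdrpbncbfl".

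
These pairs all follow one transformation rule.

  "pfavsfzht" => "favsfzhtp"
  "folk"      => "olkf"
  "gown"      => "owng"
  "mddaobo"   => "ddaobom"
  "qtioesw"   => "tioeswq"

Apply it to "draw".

What's happening: move the first character to the end.
So "draw" becomes "rawd".

rawd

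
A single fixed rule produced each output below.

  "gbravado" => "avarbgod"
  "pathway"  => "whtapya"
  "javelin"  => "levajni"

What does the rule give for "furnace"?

anrufec

Rule — reverse the string, then move the first 2 characters to the end (rotate left by 2).
"furnace" → "ecanruf" → "anrufec".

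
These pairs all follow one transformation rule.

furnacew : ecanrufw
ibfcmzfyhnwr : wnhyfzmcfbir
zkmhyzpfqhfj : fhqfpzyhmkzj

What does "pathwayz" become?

yawhtapz

In each case the input is transformed by: move the last character to the front, then reverse the string.
Applying both steps to "pathwayz": "zpathway", then "yawhtapz".
(Check on "ibfcmzfyhnwr": → "ribfcmzfyhnw" → "wnhyfzmcfbir" ✓)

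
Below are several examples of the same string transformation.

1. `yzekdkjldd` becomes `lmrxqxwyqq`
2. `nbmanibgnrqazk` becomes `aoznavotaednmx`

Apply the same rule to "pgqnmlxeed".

ctdazykrrq

The transformation: shift every letter 13 places forward in the alphabet (wrapping around) — i.e. ROT13.
Applying that to "pgqnmlxeed" gives "ctdazykrrq".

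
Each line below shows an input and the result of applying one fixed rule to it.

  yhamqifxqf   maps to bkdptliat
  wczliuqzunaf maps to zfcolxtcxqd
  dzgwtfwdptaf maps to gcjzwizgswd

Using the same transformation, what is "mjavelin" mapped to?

Rule — shift every letter 3 places forward in the alphabet (wrapping around), then delete the last character.
On "mjavelin": the first step gives "pmdyholq", and the second then gives "pmdyhol".
(Check on "yhamqifxqf": → "bkdptliati" → "bkdptliat" ✓)

pmdyhol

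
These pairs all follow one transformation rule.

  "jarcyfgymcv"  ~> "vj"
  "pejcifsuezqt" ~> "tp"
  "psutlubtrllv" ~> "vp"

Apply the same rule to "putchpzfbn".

np

Looking at the pairs, the operation is to move the last character to the front, then keep only the first 2 characters.
Applying both steps to "putchpzfbn": "nputchpzfb", then "np".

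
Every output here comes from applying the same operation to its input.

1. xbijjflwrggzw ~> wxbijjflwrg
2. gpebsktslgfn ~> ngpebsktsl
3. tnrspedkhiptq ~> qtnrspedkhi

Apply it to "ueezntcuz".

The rule is to move the last 3 characters to the front (rotate right by 3), then delete the first 2 characters.
Working it through for "ueezntcuz": intermediate "cuzueeznt", final "zueeznt".

zueeznt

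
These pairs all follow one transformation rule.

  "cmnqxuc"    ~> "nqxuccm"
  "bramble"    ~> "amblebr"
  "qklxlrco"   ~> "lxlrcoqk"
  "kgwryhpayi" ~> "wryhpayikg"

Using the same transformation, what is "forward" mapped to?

rwardfo

Each output is the input with this applied: move the first 2 characters to the end (rotate left by 2).
"forward" → "rwardfo".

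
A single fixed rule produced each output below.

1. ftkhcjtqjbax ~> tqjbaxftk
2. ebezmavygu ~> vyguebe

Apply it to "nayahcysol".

ysolnay

The pattern: move the first 3 characters to the end (rotate left by 3), then delete the first 3 characters.
Applying that to "nayahcysol" gives "ysolnay".
(Check on "ebezmavygu": → "zmavyguebe" → "vyguebe" ✓)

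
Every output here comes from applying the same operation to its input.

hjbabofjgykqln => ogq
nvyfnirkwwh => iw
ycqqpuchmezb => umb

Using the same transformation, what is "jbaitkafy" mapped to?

In each case the input is transformed by: keep one character in every 3, starting at position 3 (positions 3rd, 6th, 9th, ...), then delete the first character.
"jbaitkafy" → "ky".

ky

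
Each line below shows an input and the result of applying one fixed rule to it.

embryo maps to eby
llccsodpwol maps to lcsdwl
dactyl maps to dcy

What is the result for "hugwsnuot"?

Each output is the input with this applied: keep every other character starting from the first (positions 1st, 3rd, 5th, ...).
"hugwsnuot" → "hgsut".

hgsut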